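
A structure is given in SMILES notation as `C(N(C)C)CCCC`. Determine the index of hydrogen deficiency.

0

Atom tally by fragment:
  (CH3)2NCH2 → C:3 H:8 N:1
  CH2 → C:1 H:2
  CH2 → C:1 H:2
  CH2 → C:1 H:2
  CH3 → C:1 H:3
Element totals:
  C: 7
  H: 17
  N: 1
Molecular formula: C7H17N.
DoU = (2C + 2 + N − H − X) / 2 = (2·7 + 2 + 1 − 17 − 0) / 2 = 0.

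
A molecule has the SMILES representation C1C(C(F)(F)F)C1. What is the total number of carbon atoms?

4

Atom tally by fragment:
  cyclopropane ring core → C:3 H:6
  (− 1 ring H displaced by substituents)
  + CF3 → C:1 F:3
Element totals:
  C: 4
  H: 5
  F: 3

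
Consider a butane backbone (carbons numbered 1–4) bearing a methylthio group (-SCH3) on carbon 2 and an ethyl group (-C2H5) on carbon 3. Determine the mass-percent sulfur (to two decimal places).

Atom tally by fragment:
  CH3 → C:1 H:3
  CH(SCH3) → C:2 H:4 S:1
  CH(C2H5) → C:3 H:6
  CH3 → C:1 H:3
Element totals:
  C: 7
  H: 16
  S: 1
Molecular formula: C7H16S.
Molar mass = 132.265 g/mol.
Mass from S: 1 × 32.06 = 32.060 g/mol.
%S = 32.060 / 132.265 × 100 = 24.24%.

24.24%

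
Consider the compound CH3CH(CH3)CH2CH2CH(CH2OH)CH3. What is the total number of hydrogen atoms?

Element totals:
  C: 8
  H: 18
  O: 1

18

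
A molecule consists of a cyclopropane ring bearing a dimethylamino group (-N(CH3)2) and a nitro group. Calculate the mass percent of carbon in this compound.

46.14%

Atom tally by fragment:
  cyclopropane ring core → C:3 H:6
  (− 2 ring H displaced by substituents)
  + N(CH3)2 → N:1 C:2 H:6
  + NO2 → N:1 O:2
Element totals:
  C: 5
  H: 10
  N: 2
  O: 2
Molecular formula: C5H10N2O2.
Molar mass = 130.147 g/mol.
Mass from C: 5 × 12.011 = 60.055 g/mol.
%C = 60.055 / 130.147 × 100 = 46.14%.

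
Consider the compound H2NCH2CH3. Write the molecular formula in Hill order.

Element totals:
  C: 2
  H: 7
  N: 1

C2H7N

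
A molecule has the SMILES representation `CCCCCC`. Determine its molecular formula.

C6H14

Atom tally by fragment:
  CH3 → C:1 H:3
  CH2 → C:1 H:2
  CH2 → C:1 H:2
  CH2 → C:1 H:2
  CH2 → C:1 H:2
  CH3 → C:1 H:3
Element totals:
  C: 6
  H: 14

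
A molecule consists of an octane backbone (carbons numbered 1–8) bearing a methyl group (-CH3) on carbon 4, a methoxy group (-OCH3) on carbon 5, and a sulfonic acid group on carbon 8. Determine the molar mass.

238.34 g/mol

Atom tally by fragment:
  CH3 → C:1 H:3
  CH2 → C:1 H:2
  CH2 → C:1 H:2
  CH(CH3) → C:2 H:4
  CH(OCH3) → C:2 H:4 O:1
  CH2 → C:1 H:2
  CH2 → C:1 H:2
  CH2SO3H → C:1 H:3 S:1 O:3
Element totals:
  C: 10
  H: 22
  O: 4
  S: 1
Molecular formula: C10H22O4S.
  M = 10(12.011) + 22(1.008) + 4(15.999) + 32.06
    = 120.110 + 22.176 + 63.996 + 32.060 = 238.342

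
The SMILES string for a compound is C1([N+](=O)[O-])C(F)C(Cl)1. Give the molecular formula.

C3H3ClFNO2

Atom tally by fragment:
  cyclopropane ring core → C:3 H:6
  (− 3 ring H displaced by substituents)
  + NO2 → N:1 O:2
  + F → F:1
  + Cl → Cl:1
Element totals:
  C: 3
  H: 3
  Cl: 1
  F: 1
  N: 1
  O: 2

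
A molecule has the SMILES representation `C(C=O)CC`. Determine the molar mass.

72.11 g/mol

Atom tally by fragment:
  OHCCH2 → C:2 H:3 O:1
  CH2 → C:1 H:2
  CH3 → C:1 H:3
Element totals:
  C: 4
  H: 8
  O: 1
Molecular formula: C4H8O.
  M = 4(12.011) + 8(1.008) + 15.999
    = 48.044 + 8.064 + 15.999 = 72.107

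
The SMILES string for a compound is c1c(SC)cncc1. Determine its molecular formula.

Atom tally by fragment:
  pyridine ring core → C:5 H:5 N:1
  (− 1 ring H displaced by substituents)
  + SCH3 → C:1 H:3 S:1
Element totals:
  C: 6
  H: 7
  N: 1
  S: 1

C6H7NS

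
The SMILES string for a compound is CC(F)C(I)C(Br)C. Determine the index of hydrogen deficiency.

Atom tally by fragment:
  CH3 → C:1 H:3
  CH(F) → C:1 H:1 F:1
  CH(I) → C:1 H:1 I:1
  CH(Br) → C:1 H:1 Br:1
  CH3 → C:1 H:3
Element totals:
  C: 5
  H: 9
  Br: 1
  F: 1
  I: 1
Molecular formula: C5H9BrFI.
DoU = (2C + 2 + N − H − X) / 2 = (2·5 + 2 + 0 − 9 − 3) / 2 = 0.

0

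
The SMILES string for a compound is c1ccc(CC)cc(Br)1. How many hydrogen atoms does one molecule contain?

9

Atom tally by fragment:
  benzene ring core → C:6 H:6
  (− 2 ring H displaced by substituents)
  + C2H5 → C:2 H:5
  + Br → Br:1
Element totals:
  C: 8
  H: 9
  Br: 1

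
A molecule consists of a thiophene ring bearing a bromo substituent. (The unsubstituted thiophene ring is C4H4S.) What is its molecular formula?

C4H3BrS

Atom tally by fragment:
  thiophene ring core → C:4 H:4 S:1
  (− 1 ring H displaced by substituents)
  + Br → Br:1
Element totals:
  C: 4
  H: 3
  Br: 1
  S: 1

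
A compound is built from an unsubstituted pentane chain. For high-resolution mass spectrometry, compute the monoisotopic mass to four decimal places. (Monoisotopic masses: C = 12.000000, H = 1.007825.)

72.0939

Atom tally by fragment:
  CH3 → C:1 H:3
  CH2 → C:1 H:2
  CH2 → C:1 H:2
  CH2 → C:1 H:2
  CH3 → C:1 H:3
Element totals:
  C: 5
  H: 12
Molecular formula: C5H12.
  M = 5(12.0) + 12(1.007825)
    = 60.000000 + 12.093900 = 72.093900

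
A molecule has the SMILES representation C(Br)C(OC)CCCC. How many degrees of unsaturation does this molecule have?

0

Atom tally by fragment:
  BrCH2 → C:1 H:2 Br:1
  CH(OCH3) → C:2 H:4 O:1
  CH2 → C:1 H:2
  CH2 → C:1 H:2
  CH2 → C:1 H:2
  CH3 → C:1 H:3
Element totals:
  C: 7
  H: 15
  Br: 1
  O: 1
Molecular formula: C7H15BrO.
DoU = (2C + 2 + N − H − X) / 2 = (2·7 + 2 + 0 − 15 − 1) / 2 = 0.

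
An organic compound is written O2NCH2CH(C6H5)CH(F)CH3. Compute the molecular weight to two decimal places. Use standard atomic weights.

Atom tally by fragment:
  O2NCH2 → C:1 H:2 N:1 O:2
  CH(C6H5) → C:7 H:6
  CH(F) → C:1 H:1 F:1
  CH3 → C:1 H:3
Element totals:
  C: 10
  H: 12
  F: 1
  N: 1
  O: 2
Molecular formula: C10H12FNO2.
  M = 10(12.011) + 12(1.008) + 18.998 + 14.007 + 2(15.999)
    = 120.110 + 12.096 + 18.998 + 14.007 + 31.998 = 197.209

197.21 g/mol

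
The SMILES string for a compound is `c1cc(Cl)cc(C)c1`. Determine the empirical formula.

C7H7Cl

Atom tally by fragment:
  benzene ring core → C:6 H:6
  (− 2 ring H displaced by substituents)
  + Cl → Cl:1
  + CH3 → C:1 H:3
Element totals:
  C: 7
  H: 7
  Cl: 1
Molecular formula: C7H7Cl.
gcd of subscripts (7, 1, 7) = 1, so the empirical formula equals the molecular formula.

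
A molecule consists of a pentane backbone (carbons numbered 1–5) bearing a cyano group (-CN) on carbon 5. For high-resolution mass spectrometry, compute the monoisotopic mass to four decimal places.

97.0891

Atom tally by fragment:
  CH3 → C:1 H:3
  CH2 → C:1 H:2
  CH2 → C:1 H:2
  CH2 → C:1 H:2
  CH2CN → C:2 H:2 N:1
Element totals:
  C: 6
  H: 11
  N: 1
Molecular formula: C6H11N.
  M = 6(12.0) + 11(1.007825) + 14.003074
    = 72.000000 + 11.086075 + 14.003074 = 97.089149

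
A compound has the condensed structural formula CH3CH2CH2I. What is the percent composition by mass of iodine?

Atom tally by fragment:
  CH3 → C:1 H:3
  CH2 → C:1 H:2
  CH2I → C:1 H:2 I:1
Element totals:
  C: 3
  H: 7
  I: 1
Molecular formula: C3H7I.
Molar mass = 169.993 g/mol.
Mass from I: 1 × 126.904 = 126.904 g/mol.
%I = 126.904 / 169.993 × 100 = 74.65%.

74.65%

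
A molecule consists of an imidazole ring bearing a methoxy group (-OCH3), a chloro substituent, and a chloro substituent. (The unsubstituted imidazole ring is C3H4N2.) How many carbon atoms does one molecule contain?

4

Atom tally by fragment:
  imidazole ring core → C:3 H:4 N:2
  (− 3 ring H displaced by substituents)
  + OCH3 → C:1 H:3 O:1
  + Cl → Cl:1
  + Cl → Cl:1
Element totals:
  C: 4
  H: 4
  Cl: 2
  N: 2
  O: 1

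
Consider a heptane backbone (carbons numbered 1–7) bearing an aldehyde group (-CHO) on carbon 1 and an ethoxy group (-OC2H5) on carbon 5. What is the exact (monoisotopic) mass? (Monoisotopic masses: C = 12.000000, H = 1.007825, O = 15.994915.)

Atom tally by fragment:
  OHCCH2 → C:2 H:3 O:1
  CH2 → C:1 H:2
  CH2 → C:1 H:2
  CH2 → C:1 H:2
  CH(OC2H5) → C:3 H:6 O:1
  CH2 → C:1 H:2
  CH3 → C:1 H:3
Element totals:
  C: 10
  H: 20
  O: 2
Molecular formula: C10H20O2.
  M = 10(12.0) + 20(1.007825) + 2(15.994915)
    = 120.000000 + 20.156500 + 31.989830 = 172.146330

172.1463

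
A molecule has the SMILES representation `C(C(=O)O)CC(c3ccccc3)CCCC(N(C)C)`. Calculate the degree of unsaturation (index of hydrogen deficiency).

5

Atom tally by fragment:
  HOOCCH2 → C:2 H:3 O:2
  CH2 → C:1 H:2
  CH(C6H5) → C:7 H:6
  CH2 → C:1 H:2
  CH2 → C:1 H:2
  CH2 → C:1 H:2
  CH2N(CH3)2 → C:3 H:8 N:1
Element totals:
  C: 16
  H: 25
  N: 1
  O: 2
Molecular formula: C16H25NO2.
DoU = (2C + 2 + N − H − X) / 2 = (2·16 + 2 + 1 − 25 − 0) / 2 = 5.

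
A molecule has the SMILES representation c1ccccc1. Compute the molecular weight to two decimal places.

Atom tally by fragment:
  benzene ring core → C:6 H:6
Element totals:
  C: 6
  H: 6
Molecular formula: C6H6.
  M = 6(12.011) + 6(1.008)
    = 72.066 + 6.048 = 78.114

78.11 g/mol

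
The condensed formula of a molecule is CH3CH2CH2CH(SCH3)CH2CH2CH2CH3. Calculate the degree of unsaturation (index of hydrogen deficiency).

Atom tally by fragment:
  CH3 → C:1 H:3
  CH2 → C:1 H:2
  CH2 → C:1 H:2
  CH(SCH3) → C:2 H:4 S:1
  CH2 → C:1 H:2
  CH2 → C:1 H:2
  CH2 → C:1 H:2
  CH3 → C:1 H:3
Element totals:
  C: 9
  H: 20
  S: 1
Molecular formula: C9H20S.
DoU = (2C + 2 + N − H − X) / 2 = (2·9 + 2 + 0 − 20 − 0) / 2 = 0.

0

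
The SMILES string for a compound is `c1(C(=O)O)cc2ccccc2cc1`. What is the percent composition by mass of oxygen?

18.58%

Atom tally by fragment:
  naphthalene ring system core → C:10 H:8
  (− 1 ring H displaced by substituents)
  + COOH → C:1 H:1 O:2
Element totals:
  C: 11
  H: 8
  O: 2
Molecular formula: C11H8O2.
Molar mass = 172.183 g/mol.
Mass from O: 2 × 15.999 = 31.998 g/mol.
%O = 31.998 / 172.183 × 100 = 18.58%.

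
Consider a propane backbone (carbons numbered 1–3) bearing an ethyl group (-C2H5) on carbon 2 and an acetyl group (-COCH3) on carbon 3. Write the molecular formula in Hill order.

C7H14O

Atom tally by fragment:
  CH3 → C:1 H:3
  CH(C2H5) → C:3 H:6
  CH2COCH3 → C:3 H:5 O:1
Element totals:
  C: 7
  H: 14
  O: 1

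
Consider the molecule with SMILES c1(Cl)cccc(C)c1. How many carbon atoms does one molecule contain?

Atom tally by fragment:
  benzene ring core → C:6 H:6
  (− 2 ring H displaced by substituents)
  + Cl → Cl:1
  + CH3 → C:1 H:3
Element totals:
  C: 7
  H: 7
  Cl: 1

7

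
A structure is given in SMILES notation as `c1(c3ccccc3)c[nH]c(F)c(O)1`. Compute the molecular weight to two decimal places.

Atom tally by fragment:
  pyrrole ring core → C:4 H:5 N:1
  (− 3 ring H displaced by substituents)
  + C6H5 → C:6 H:5
  + F → F:1
  + OH → O:1 H:1
Element totals:
  C: 10
  H: 8
  F: 1
  N: 1
  O: 1
Molecular formula: C10H8FNO.
  M = 10(12.011) + 8(1.008) + 18.998 + 14.007 + 15.999
    = 120.110 + 8.064 + 18.998 + 14.007 + 15.999 = 177.178

177.18 g/mol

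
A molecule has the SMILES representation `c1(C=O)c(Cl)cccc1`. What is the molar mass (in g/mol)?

Atom tally by fragment:
  benzene ring core → C:6 H:6
  (− 2 ring H displaced by substituents)
  + CHO → C:1 H:1 O:1
  + Cl → Cl:1
Element totals:
  C: 7
  H: 5
  Cl: 1
  O: 1
Molecular formula: C7H5ClO.
  M = 7(12.011) + 5(1.008) + 35.45 + 15.999
    = 84.077 + 5.040 + 35.450 + 15.999 = 140.566

140.57 g/mol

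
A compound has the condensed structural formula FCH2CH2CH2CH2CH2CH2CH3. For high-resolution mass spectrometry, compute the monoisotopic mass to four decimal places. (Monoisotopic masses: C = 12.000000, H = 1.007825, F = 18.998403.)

118.1158

Atom tally by fragment:
  FCH2 → C:1 H:2 F:1
  CH2 → C:1 H:2
  CH2 → C:1 H:2
  CH2 → C:1 H:2
  CH2 → C:1 H:2
  CH2 → C:1 H:2
  CH3 → C:1 H:3
Element totals:
  C: 7
  H: 15
  F: 1
Molecular formula: C7H15F.
  M = 7(12.0) + 15(1.007825) + 18.998403
    = 84.000000 + 15.117375 + 18.998403 = 118.115778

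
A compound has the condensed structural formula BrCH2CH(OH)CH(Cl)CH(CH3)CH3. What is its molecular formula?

Atom tally by fragment:
  BrCH2 → C:1 H:2 Br:1
  CH(OH) → C:1 H:2 O:1
  CH(Cl) → C:1 H:1 Cl:1
  CH(CH3) → C:2 H:4
  CH3 → C:1 H:3
Element totals:
  C: 6
  H: 12
  Br: 1
  Cl: 1
  O: 1

C6H12BrClO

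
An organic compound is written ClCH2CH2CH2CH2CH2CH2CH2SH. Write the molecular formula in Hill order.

C7H15ClS

Atom tally by fragment:
  ClCH2 → C:1 H:2 Cl:1
  CH2 → C:1 H:2
  CH2 → C:1 H:2
  CH2 → C:1 H:2
  CH2 → C:1 H:2
  CH2 → C:1 H:2
  CH2SH → C:1 H:3 S:1
Element totals:
  C: 7
  H: 15
  Cl: 1
  S: 1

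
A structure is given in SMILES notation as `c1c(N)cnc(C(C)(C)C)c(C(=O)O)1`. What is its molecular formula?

C10H14N2O2

Atom tally by fragment:
  pyridine ring core → C:5 H:5 N:1
  (− 3 ring H displaced by substituents)
  + NH2 → N:1 H:2
  + C(CH3)3 → C:4 H:9
  + COOH → C:1 H:1 O:2
Element totals:
  C: 10
  H: 14
  N: 2
  O: 2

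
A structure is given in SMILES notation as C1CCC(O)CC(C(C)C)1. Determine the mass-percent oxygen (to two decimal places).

11.25%

Atom tally by fragment:
  cyclohexane ring core → C:6 H:12
  (− 2 ring H displaced by substituents)
  + OH → O:1 H:1
  + CH(CH3)2 → C:3 H:7
Element totals:
  C: 9
  H: 18
  O: 1
Molecular formula: C9H18O.
Molar mass = 142.242 g/mol.
Mass from O: 1 × 15.999 = 15.999 g/mol.
%O = 15.999 / 142.242 × 100 = 11.25%.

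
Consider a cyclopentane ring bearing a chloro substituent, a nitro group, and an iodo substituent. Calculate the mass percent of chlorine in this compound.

12.87%

Atom tally by fragment:
  cyclopentane ring core → C:5 H:10
  (− 3 ring H displaced by substituents)
  + Cl → Cl:1
  + NO2 → N:1 O:2
  + I → I:1
Element totals:
  C: 5
  H: 7
  Cl: 1
  I: 1
  N: 1
  O: 2
Molecular formula: C5H7ClINO2.
Molar mass = 275.470 g/mol.
Mass from Cl: 1 × 35.45 = 35.450 g/mol.
%Cl = 35.450 / 275.470 × 100 = 12.87%.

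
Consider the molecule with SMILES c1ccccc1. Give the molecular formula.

C6H6

Atom tally by fragment:
  benzene ring core → C:6 H:6
Element totals:
  C: 6
  H: 6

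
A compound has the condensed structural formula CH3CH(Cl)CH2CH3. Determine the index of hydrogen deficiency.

Element totals:
  C: 4
  H: 9
  Cl: 1
Molecular formula: C4H9Cl.
DoU = (2C + 2 + N − H − X) / 2 = (2·4 + 2 + 0 − 9 − 1) / 2 = 0.

0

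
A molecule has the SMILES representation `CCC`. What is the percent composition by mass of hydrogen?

18.29%

Atom tally by fragment:
  CH3 → C:1 H:3
  CH2 → C:1 H:2
  CH3 → C:1 H:3
Element totals:
  C: 3
  H: 8
Molecular formula: C3H8.
Molar mass = 44.097 g/mol.
Mass from H: 8 × 1.008 = 8.064 g/mol.
%H = 8.064 / 44.097 × 100 = 18.29%.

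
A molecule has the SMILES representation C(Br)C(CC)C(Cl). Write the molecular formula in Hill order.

Atom tally by fragment:
  BrCH2 → C:1 H:2 Br:1
  CH(C2H5) → C:3 H:6
  CH2Cl → C:1 H:2 Cl:1
Element totals:
  C: 5
  H: 10
  Br: 1
  Cl: 1

C5H10BrCl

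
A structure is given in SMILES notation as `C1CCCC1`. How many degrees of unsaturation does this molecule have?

1

Atom tally by fragment:
  cyclopentane ring core → C:5 H:10
Element totals:
  C: 5
  H: 10
Molecular formula: C5H10.
DoU = (2C + 2 + N − H − X) / 2 = (2·5 + 2 + 0 − 10 − 0) / 2 = 1.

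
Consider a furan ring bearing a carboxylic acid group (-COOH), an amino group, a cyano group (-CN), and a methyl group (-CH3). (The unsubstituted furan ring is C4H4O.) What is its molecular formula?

Atom tally by fragment:
  furan ring core → C:4 H:4 O:1
  (− 4 ring H displaced by substituents)
  + COOH → C:1 H:1 O:2
  + NH2 → N:1 H:2
  + CN → C:1 N:1
  + CH3 → C:1 H:3
Element totals:
  C: 7
  H: 6
  N: 2
  O: 3

C7H6N2O3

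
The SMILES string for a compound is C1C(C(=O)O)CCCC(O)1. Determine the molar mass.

Atom tally by fragment:
  cyclohexane ring core → C:6 H:12
  (− 2 ring H displaced by substituents)
  + COOH → C:1 H:1 O:2
  + OH → O:1 H:1
Element totals:
  C: 7
  H: 12
  O: 3
Molecular formula: C7H12O3.
  M = 7(12.011) + 12(1.008) + 3(15.999)
    = 84.077 + 12.096 + 47.997 = 144.170

144.17 g/mol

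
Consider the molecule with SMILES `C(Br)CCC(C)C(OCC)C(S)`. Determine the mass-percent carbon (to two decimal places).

42.36%

Atom tally by fragment:
  BrCH2 → C:1 H:2 Br:1
  CH2 → C:1 H:2
  CH2 → C:1 H:2
  CH(CH3) → C:2 H:4
  CH(OC2H5) → C:3 H:6 O:1
  CH2SH → C:1 H:3 S:1
Element totals:
  C: 9
  H: 19
  Br: 1
  O: 1
  S: 1
Molecular formula: C9H19BrOS.
Molar mass = 255.214 g/mol.
Mass from C: 9 × 12.011 = 108.099 g/mol.
%C = 108.099 / 255.214 × 100 = 42.36%.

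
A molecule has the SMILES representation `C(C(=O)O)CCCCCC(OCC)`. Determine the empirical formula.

Atom tally by fragment:
  HOOCCH2 → C:2 H:3 O:2
  CH2 → C:1 H:2
  CH2 → C:1 H:2
  CH2 → C:1 H:2
  CH2 → C:1 H:2
  CH2 → C:1 H:2
  CH2OC2H5 → C:3 H:7 O:1
Element totals:
  C: 10
  H: 20
  O: 3
Molecular formula: C10H20O3.
gcd of subscripts (10, 20, 3) = 1, so the empirical formula equals the molecular formula.

C10H20O3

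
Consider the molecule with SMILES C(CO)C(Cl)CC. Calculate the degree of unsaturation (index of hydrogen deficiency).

Atom tally by fragment:
  HOCH2CH2 → C:2 H:5 O:1
  CH(Cl) → C:1 H:1 Cl:1
  CH2 → C:1 H:2
  CH3 → C:1 H:3
Element totals:
  C: 5
  H: 11
  Cl: 1
  O: 1
Molecular formula: C5H11ClO.
DoU = (2C + 2 + N − H − X) / 2 = (2·5 + 2 + 0 − 11 − 1) / 2 = 0.

0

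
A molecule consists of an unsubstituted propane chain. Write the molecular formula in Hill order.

C3H8

Atom tally by fragment:
  CH3 → C:1 H:3
  CH2 → C:1 H:2
  CH3 → C:1 H:3
Element totals:
  C: 3
  H: 8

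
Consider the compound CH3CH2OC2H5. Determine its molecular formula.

Element totals:
  C: 4
  H: 10
  O: 1

C4H10O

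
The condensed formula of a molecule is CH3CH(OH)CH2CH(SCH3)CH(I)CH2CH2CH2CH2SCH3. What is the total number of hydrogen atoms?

23

Atom tally by fragment:
  CH3 → C:1 H:3
  CH(OH) → C:1 H:2 O:1
  CH2 → C:1 H:2
  CH(SCH3) → C:2 H:4 S:1
  CH(I) → C:1 H:1 I:1
  CH2 → C:1 H:2
  CH2 → C:1 H:2
  CH2 → C:1 H:2
  CH2SCH3 → C:2 H:5 S:1
Element totals:
  C: 11
  H: 23
  I: 1
  O: 1
  S: 2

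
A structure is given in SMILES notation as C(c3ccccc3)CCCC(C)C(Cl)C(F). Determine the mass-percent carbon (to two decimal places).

Atom tally by fragment:
  C6H5CH2 → C:7 H:7
  CH2 → C:1 H:2
  CH2 → C:1 H:2
  CH2 → C:1 H:2
  CH(CH3) → C:2 H:4
  CH(Cl) → C:1 H:1 Cl:1
  CH2F → C:1 H:2 F:1
Element totals:
  C: 14
  H: 20
  Cl: 1
  F: 1
Molecular formula: C14H20ClF.
Molar mass = 242.762 g/mol.
Mass from C: 14 × 12.011 = 168.154 g/mol.
%C = 168.154 / 242.762 × 100 = 69.27%.

69.27%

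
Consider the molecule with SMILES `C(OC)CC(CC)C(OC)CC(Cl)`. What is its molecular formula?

C10H21ClO2

Atom tally by fragment:
  CH3OCH2 → C:2 H:5 O:1
  CH2 → C:1 H:2
  CH(C2H5) → C:3 H:6
  CH(OCH3) → C:2 H:4 O:1
  CH2 → C:1 H:2
  CH2Cl → C:1 H:2 Cl:1
Element totals:
  C: 10
  H: 21
  Cl: 1
  O: 2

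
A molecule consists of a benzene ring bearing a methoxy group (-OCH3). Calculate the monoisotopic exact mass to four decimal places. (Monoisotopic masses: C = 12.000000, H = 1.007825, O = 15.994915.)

108.0575

Atom tally by fragment:
  benzene ring core → C:6 H:6
  (− 1 ring H displaced by substituents)
  + OCH3 → C:1 H:3 O:1
Element totals:
  C: 7
  H: 8
  O: 1
Molecular formula: C7H8O.
  M = 7(12.0) + 8(1.007825) + 15.994915
    = 84.000000 + 8.062600 + 15.994915 = 108.057515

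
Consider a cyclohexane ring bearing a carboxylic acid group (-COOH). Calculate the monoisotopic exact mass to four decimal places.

Atom tally by fragment:
  cyclohexane ring core → C:6 H:12
  (− 1 ring H displaced by substituents)
  + COOH → C:1 H:1 O:2
Element totals:
  C: 7
  H: 12
  O: 2
Molecular formula: C7H12O2.
  M = 7(12.0) + 12(1.007825) + 2(15.994915)
    = 84.000000 + 12.093900 + 31.989830 = 128.083730

128.0837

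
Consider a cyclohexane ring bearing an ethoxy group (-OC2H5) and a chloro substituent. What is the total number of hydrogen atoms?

15

Atom tally by fragment:
  cyclohexane ring core → C:6 H:12
  (− 2 ring H displaced by substituents)
  + OC2H5 → C:2 H:5 O:1
  + Cl → Cl:1
Element totals:
  C: 8
  H: 15
  Cl: 1
  O: 1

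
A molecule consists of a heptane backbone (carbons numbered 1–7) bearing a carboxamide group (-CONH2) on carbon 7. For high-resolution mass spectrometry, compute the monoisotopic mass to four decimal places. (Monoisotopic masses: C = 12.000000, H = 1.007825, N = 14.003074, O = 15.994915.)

143.1310

Atom tally by fragment:
  CH3 → C:1 H:3
  CH2 → C:1 H:2
  CH2 → C:1 H:2
  CH2 → C:1 H:2
  CH2 → C:1 H:2
  CH2 → C:1 H:2
  CH2CONH2 → C:2 H:4 O:1 N:1
Element totals:
  C: 8
  H: 17
  N: 1
  O: 1
Molecular formula: C8H17NO.
  M = 8(12.0) + 17(1.007825) + 14.003074 + 15.994915
    = 96.000000 + 17.133025 + 14.003074 + 15.994915 = 143.131014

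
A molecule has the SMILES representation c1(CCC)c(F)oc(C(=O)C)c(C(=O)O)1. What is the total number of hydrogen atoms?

Atom tally by fragment:
  furan ring core → C:4 H:4 O:1
  (− 4 ring H displaced by substituents)
  + CH2CH2CH3 → C:3 H:7
  + F → F:1
  + COCH3 → C:2 H:3 O:1
  + COOH → C:1 H:1 O:2
Element totals:
  C: 10
  H: 11
  F: 1
  O: 4

11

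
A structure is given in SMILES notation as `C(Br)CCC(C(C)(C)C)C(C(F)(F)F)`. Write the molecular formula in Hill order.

C10H18BrF3

Atom tally by fragment:
  BrCH2 → C:1 H:2 Br:1
  CH2 → C:1 H:2
  CH2 → C:1 H:2
  CH(C(CH3)3) → C:5 H:10
  CH2CF3 → C:2 H:2 F:3
Element totals:
  C: 10
  H: 18
  Br: 1
  F: 3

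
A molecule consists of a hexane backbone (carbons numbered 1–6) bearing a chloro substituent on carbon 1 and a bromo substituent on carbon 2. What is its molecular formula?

Atom tally by fragment:
  ClCH2 → C:1 H:2 Cl:1
  CH(Br) → C:1 H:1 Br:1
  CH2 → C:1 H:2
  CH2 → C:1 H:2
  CH2 → C:1 H:2
  CH3 → C:1 H:3
Element totals:
  C: 6
  H: 12
  Br: 1
  Cl: 1

C6H12BrCl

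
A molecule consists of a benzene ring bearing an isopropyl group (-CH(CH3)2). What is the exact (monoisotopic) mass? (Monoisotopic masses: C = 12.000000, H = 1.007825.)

120.0939

Atom tally by fragment:
  benzene ring core → C:6 H:6
  (− 1 ring H displaced by substituents)
  + CH(CH3)2 → C:3 H:7
Element totals:
  C: 9
  H: 12
Molecular formula: C9H12.
  M = 9(12.0) + 12(1.007825)
    = 108.000000 + 12.093900 = 120.093900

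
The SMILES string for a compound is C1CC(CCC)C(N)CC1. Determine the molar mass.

141.26 g/mol

Atom tally by fragment:
  cyclohexane ring core → C:6 H:12
  (− 2 ring H displaced by substituents)
  + CH2CH2CH3 → C:3 H:7
  + NH2 → N:1 H:2
Element totals:
  C: 9
  H: 19
  N: 1
Molecular formula: C9H19N.
  M = 9(12.011) + 19(1.008) + 14.007
    = 108.099 + 19.152 + 14.007 = 141.258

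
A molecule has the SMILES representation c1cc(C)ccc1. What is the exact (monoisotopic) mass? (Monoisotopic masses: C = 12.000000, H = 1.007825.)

Atom tally by fragment:
  benzene ring core → C:6 H:6
  (− 1 ring H displaced by substituents)
  + CH3 → C:1 H:3
Element totals:
  C: 7
  H: 8
Molecular formula: C7H8.
  M = 7(12.0) + 8(1.007825)
    = 84.000000 + 8.062600 = 92.062600

92.0626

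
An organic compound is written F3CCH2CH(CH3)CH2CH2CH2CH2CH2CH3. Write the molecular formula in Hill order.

Element totals:
  C: 10
  H: 19
  F: 3

C10H19F3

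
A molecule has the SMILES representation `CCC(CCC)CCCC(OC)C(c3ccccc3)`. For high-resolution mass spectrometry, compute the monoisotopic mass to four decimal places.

Atom tally by fragment:
  CH3 → C:1 H:3
  CH2 → C:1 H:2
  CH(CH2CH2CH3) → C:4 H:8
  CH2 → C:1 H:2
  CH2 → C:1 H:2
  CH2 → C:1 H:2
  CH(OCH3) → C:2 H:4 O:1
  CH2C6H5 → C:7 H:7
Element totals:
  C: 18
  H: 30
  O: 1
Molecular formula: C18H30O.
  M = 18(12.0) + 30(1.007825) + 15.994915
    = 216.000000 + 30.234750 + 15.994915 = 262.229665

262.2297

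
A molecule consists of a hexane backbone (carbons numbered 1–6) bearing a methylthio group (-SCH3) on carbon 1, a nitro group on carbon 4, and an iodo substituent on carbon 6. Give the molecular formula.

C7H14INO2S

Atom tally by fragment:
  CH3SCH2 → C:2 H:5 S:1
  CH2 → C:1 H:2
  CH2 → C:1 H:2
  CH(NO2) → C:1 H:1 N:1 O:2
  CH2 → C:1 H:2
  CH2I → C:1 H:2 I:1
Element totals:
  C: 7
  H: 14
  I: 1
  N: 1
  O: 2
  S: 1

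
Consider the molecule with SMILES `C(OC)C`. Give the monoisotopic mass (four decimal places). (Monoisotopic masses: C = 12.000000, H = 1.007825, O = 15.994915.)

Atom tally by fragment:
  CH3OCH2 → C:2 H:5 O:1
  CH3 → C:1 H:3
Element totals:
  C: 3
  H: 8
  O: 1
Molecular formula: C3H8O.
  M = 3(12.0) + 8(1.007825) + 15.994915
    = 36.000000 + 8.062600 + 15.994915 = 60.057515

60.0575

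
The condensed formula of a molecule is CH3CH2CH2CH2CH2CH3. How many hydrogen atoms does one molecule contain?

Element totals:
  C: 6
  H: 14

14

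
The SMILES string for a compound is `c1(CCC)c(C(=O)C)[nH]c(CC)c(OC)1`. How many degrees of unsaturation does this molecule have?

Atom tally by fragment:
  pyrrole ring core → C:4 H:5 N:1
  (− 4 ring H displaced by substituents)
  + CH2CH2CH3 → C:3 H:7
  + COCH3 → C:2 H:3 O:1
  + C2H5 → C:2 H:5
  + OCH3 → C:1 H:3 O:1
Element totals:
  C: 12
  H: 19
  N: 1
  O: 2
Molecular formula: C12H19NO2.
DoU = (2C + 2 + N − H − X) / 2 = (2·12 + 2 + 1 − 19 − 0) / 2 = 4.

4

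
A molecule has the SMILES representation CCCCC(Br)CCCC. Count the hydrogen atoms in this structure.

Atom tally by fragment:
  CH3 → C:1 H:3
  CH2 → C:1 H:2
  CH2 → C:1 H:2
  CH2 → C:1 H:2
  CH(Br) → C:1 H:1 Br:1
  CH2 → C:1 H:2
  CH2 → C:1 H:2
  CH2 → C:1 H:2
  CH3 → C:1 H:3
Element totals:
  C: 9
  H: 19
  Br: 1

19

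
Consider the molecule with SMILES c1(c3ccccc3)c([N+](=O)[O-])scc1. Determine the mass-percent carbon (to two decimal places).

Atom tally by fragment:
  thiophene ring core → C:4 H:4 S:1
  (− 2 ring H displaced by substituents)
  + C6H5 → C:6 H:5
  + NO2 → N:1 O:2
Element totals:
  C: 10
  H: 7
  N: 1
  O: 2
  S: 1
Molecular formula: C10H7NO2S.
Molar mass = 205.231 g/mol.
Mass from C: 10 × 12.011 = 120.110 g/mol.
%C = 120.110 / 205.231 × 100 = 58.52%.

58.52%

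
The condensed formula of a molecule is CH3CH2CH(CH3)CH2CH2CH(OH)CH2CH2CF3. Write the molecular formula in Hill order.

Atom tally by fragment:
  CH3 → C:1 H:3
  CH2 → C:1 H:2
  CH(CH3) → C:2 H:4
  CH2 → C:1 H:2
  CH2 → C:1 H:2
  CH(OH) → C:1 H:2 O:1
  CH2 → C:1 H:2
  CH2CF3 → C:2 H:2 F:3
Element totals:
  C: 10
  H: 19
  F: 3
  O: 1

C10H19F3O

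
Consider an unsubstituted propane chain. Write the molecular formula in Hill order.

C3H8

Atom tally by fragment:
  CH3 → C:1 H:3
  CH2 → C:1 H:2
  CH3 → C:1 H:3
Element totals:
  C: 3
  H: 8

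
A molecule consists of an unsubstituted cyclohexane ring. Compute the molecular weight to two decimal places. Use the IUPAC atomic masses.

84.16 g/mol

Atom tally by fragment:
  cyclohexane ring core → C:6 H:12
Element totals:
  C: 6
  H: 12
Molecular formula: C6H12.
  M = 6(12.011) + 12(1.008)
    = 72.066 + 12.096 = 84.162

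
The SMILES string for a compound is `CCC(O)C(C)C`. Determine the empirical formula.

C6H14O

Atom tally by fragment:
  CH3 → C:1 H:3
  CH2 → C:1 H:2
  CH(OH) → C:1 H:2 O:1
  CH(CH3) → C:2 H:4
  CH3 → C:1 H:3
Element totals:
  C: 6
  H: 14
  O: 1
Molecular formula: C6H14O.
gcd of subscripts (6, 14, 1) = 1, so the empirical formula equals the molecular formula.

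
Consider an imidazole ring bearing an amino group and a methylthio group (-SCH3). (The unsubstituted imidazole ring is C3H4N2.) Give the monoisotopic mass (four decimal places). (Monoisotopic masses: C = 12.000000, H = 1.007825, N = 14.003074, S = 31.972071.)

Atom tally by fragment:
  imidazole ring core → C:3 H:4 N:2
  (− 2 ring H displaced by substituents)
  + NH2 → N:1 H:2
  + SCH3 → C:1 H:3 S:1
Element totals:
  C: 4
  H: 7
  N: 3
  S: 1
Molecular formula: C4H7N3S.
  M = 4(12.0) + 7(1.007825) + 3(14.003074) + 31.972071
    = 48.000000 + 7.054775 + 42.009222 + 31.972071 = 129.036068

129.0361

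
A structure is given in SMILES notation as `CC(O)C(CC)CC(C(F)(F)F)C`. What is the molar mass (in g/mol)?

198.23 g/mol

Atom tally by fragment:
  CH3 → C:1 H:3
  CH(OH) → C:1 H:2 O:1
  CH(C2H5) → C:3 H:6
  CH2 → C:1 H:2
  CH(CF3) → C:2 H:1 F:3
  CH3 → C:1 H:3
Element totals:
  C: 9
  H: 17
  F: 3
  O: 1
Molecular formula: C9H17F3O.
  M = 9(12.011) + 17(1.008) + 3(18.998) + 15.999
    = 108.099 + 17.136 + 56.994 + 15.999 = 198.228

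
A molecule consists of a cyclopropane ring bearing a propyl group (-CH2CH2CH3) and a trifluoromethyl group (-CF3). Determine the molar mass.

Atom tally by fragment:
  cyclopropane ring core → C:3 H:6
  (− 2 ring H displaced by substituents)
  + CH2CH2CH3 → C:3 H:7
  + CF3 → C:1 F:3
Element totals:
  C: 7
  H: 11
  F: 3
Molecular formula: C7H11F3.
  M = 7(12.011) + 11(1.008) + 3(18.998)
    = 84.077 + 11.088 + 56.994 = 152.159

152.16 g/mol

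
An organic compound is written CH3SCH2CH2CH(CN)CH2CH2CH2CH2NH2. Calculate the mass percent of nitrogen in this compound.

Element totals:
  C: 9
  H: 18
  N: 2
  S: 1
Molecular formula: C9H18N2S.
Molar mass = 186.317 g/mol.
Mass from N: 2 × 14.007 = 28.014 g/mol.
%N = 28.014 / 186.317 × 100 = 15.04%.

15.04%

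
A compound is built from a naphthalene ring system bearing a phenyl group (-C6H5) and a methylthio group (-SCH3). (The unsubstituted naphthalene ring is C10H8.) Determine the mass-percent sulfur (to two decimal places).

Atom tally by fragment:
  naphthalene ring system core → C:10 H:8
  (− 2 ring H displaced by substituents)
  + C6H5 → C:6 H:5
  + SCH3 → C:1 H:3 S:1
Element totals:
  C: 17
  H: 14
  S: 1
Molecular formula: C17H14S.
Molar mass = 250.359 g/mol.
Mass from S: 1 × 32.06 = 32.060 g/mol.
%S = 32.060 / 250.359 × 100 = 12.81%.

12.81%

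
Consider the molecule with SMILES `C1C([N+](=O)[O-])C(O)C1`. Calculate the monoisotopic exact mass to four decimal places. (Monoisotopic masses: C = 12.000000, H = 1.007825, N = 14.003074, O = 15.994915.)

Atom tally by fragment:
  cyclobutane ring core → C:4 H:8
  (− 2 ring H displaced by substituents)
  + NO2 → N:1 O:2
  + OH → O:1 H:1
Element totals:
  C: 4
  H: 7
  N: 1
  O: 3
Molecular formula: C4H7NO3.
  M = 4(12.0) + 7(1.007825) + 14.003074 + 3(15.994915)
    = 48.000000 + 7.054775 + 14.003074 + 47.984745 = 117.042594

117.0426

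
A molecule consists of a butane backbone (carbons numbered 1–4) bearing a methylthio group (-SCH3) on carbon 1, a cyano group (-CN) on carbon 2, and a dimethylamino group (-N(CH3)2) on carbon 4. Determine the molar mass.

Atom tally by fragment:
  CH3SCH2 → C:2 H:5 S:1
  CH(CN) → C:2 H:1 N:1
  CH2 → C:1 H:2
  CH2N(CH3)2 → C:3 H:8 N:1
Element totals:
  C: 8
  H: 16
  N: 2
  S: 1
Molecular formula: C8H16N2S.
  M = 8(12.011) + 16(1.008) + 2(14.007) + 32.06
    = 96.088 + 16.128 + 28.014 + 32.060 = 172.290

172.29 g/mol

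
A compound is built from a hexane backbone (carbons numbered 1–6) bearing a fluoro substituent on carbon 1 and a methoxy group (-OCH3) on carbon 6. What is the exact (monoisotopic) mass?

134.1107

Atom tally by fragment:
  FCH2 → C:1 H:2 F:1
  CH2 → C:1 H:2
  CH2 → C:1 H:2
  CH2 → C:1 H:2
  CH2 → C:1 H:2
  CH2OCH3 → C:2 H:5 O:1
Element totals:
  C: 7
  H: 15
  F: 1
  O: 1
Molecular formula: C7H15FO.
  M = 7(12.0) + 15(1.007825) + 18.998403 + 15.994915
    = 84.000000 + 15.117375 + 18.998403 + 15.994915 = 134.110693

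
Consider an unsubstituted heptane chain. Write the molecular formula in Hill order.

C7H16

Atom tally by fragment:
  CH3 → C:1 H:3
  CH2 → C:1 H:2
  CH2 → C:1 H:2
  CH2 → C:1 H:2
  CH2 → C:1 H:2
  CH2 → C:1 H:2
  CH3 → C:1 H:3
Element totals:
  C: 7
  H: 16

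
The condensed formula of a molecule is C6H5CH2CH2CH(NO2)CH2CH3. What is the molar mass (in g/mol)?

193.25 g/mol

Element totals:
  C: 11
  H: 15
  N: 1
  O: 2
Molecular formula: C11H15NO2.
  M = 11(12.011) + 15(1.008) + 14.007 + 2(15.999)
    = 132.121 + 15.120 + 14.007 + 31.998 = 193.246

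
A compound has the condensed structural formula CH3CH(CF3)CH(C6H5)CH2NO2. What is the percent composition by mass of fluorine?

Atom tally by fragment:
  CH3 → C:1 H:3
  CH(CF3) → C:2 H:1 F:3
  CH(C6H5) → C:7 H:6
  CH2NO2 → C:1 H:2 N:1 O:2
Element totals:
  C: 11
  H: 12
  F: 3
  N: 1
  O: 2
Molecular formula: C11H12F3NO2.
Molar mass = 247.216 g/mol.
Mass from F: 3 × 18.998 = 56.994 g/mol.
%F = 56.994 / 247.216 × 100 = 23.05%.

23.05%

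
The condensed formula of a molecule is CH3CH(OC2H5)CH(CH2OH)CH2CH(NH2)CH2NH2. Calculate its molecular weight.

Atom tally by fragment:
  CH3 → C:1 H:3
  CH(OC2H5) → C:3 H:6 O:1
  CH(CH2OH) → C:2 H:4 O:1
  CH2 → C:1 H:2
  CH(NH2) → C:1 H:3 N:1
  CH2NH2 → C:1 H:4 N:1
Element totals:
  C: 9
  H: 22
  N: 2
  O: 2
Molecular formula: C9H22N2O2.
  M = 9(12.011) + 22(1.008) + 2(14.007) + 2(15.999)
    = 108.099 + 22.176 + 28.014 + 31.998 = 190.287

190.29 g/mol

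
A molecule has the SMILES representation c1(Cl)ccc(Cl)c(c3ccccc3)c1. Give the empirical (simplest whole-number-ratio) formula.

Atom tally by fragment:
  benzene ring core → C:6 H:6
  (− 3 ring H displaced by substituents)
  + Cl → Cl:1
  + Cl → Cl:1
  + C6H5 → C:6 H:5
Element totals:
  C: 12
  H: 8
  Cl: 2
Molecular formula: C12H8Cl2.
gcd of subscripts = 2; dividing each by 2:
  C: 12/2 = 6
  Cl: 2/2 = 1
  H: 8/2 = 4

C6H4Cl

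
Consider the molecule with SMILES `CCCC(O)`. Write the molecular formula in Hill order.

C4H10O

Atom tally by fragment:
  CH3 → C:1 H:3
  CH2 → C:1 H:2
  CH2 → C:1 H:2
  CH2OH → C:1 H:3 O:1
Element totals:
  C: 4
  H: 10
  O: 1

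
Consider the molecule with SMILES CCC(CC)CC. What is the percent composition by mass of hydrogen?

Atom tally by fragment:
  CH3 → C:1 H:3
  CH2 → C:1 H:2
  CH(C2H5) → C:3 H:6
  CH2 → C:1 H:2
  CH3 → C:1 H:3
Element totals:
  C: 7
  H: 16
Molecular formula: C7H16.
Molar mass = 100.205 g/mol.
Mass from H: 16 × 1.008 = 16.128 g/mol.
%H = 16.128 / 100.205 × 100 = 16.10%.

16.10%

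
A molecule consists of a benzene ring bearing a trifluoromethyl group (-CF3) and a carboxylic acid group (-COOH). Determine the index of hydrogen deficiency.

5

Atom tally by fragment:
  benzene ring core → C:6 H:6
  (− 2 ring H displaced by substituents)
  + CF3 → C:1 F:3
  + COOH → C:1 H:1 O:2
Element totals:
  C: 8
  H: 5
  F: 3
  O: 2
Molecular formula: C8H5F3O2.
DoU = (2C + 2 + N − H − X) / 2 = (2·8 + 2 + 0 − 5 − 3) / 2 = 5.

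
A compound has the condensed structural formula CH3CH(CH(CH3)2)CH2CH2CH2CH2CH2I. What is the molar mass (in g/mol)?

Atom tally by fragment:
  CH3 → C:1 H:3
  CH(CH(CH3)2) → C:4 H:8
  CH2 → C:1 H:2
  CH2 → C:1 H:2
  CH2 → C:1 H:2
  CH2 → C:1 H:2
  CH2I → C:1 H:2 I:1
Element totals:
  C: 10
  H: 21
  I: 1
Molecular formula: C10H21I.
  M = 10(12.011) + 21(1.008) + 126.904
    = 120.110 + 21.168 + 126.904 = 268.182

268.18 g/mol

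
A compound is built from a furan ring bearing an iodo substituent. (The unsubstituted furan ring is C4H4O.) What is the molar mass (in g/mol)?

193.97 g/mol

Atom tally by fragment:
  furan ring core → C:4 H:4 O:1
  (− 1 ring H displaced by substituents)
  + I → I:1
Element totals:
  C: 4
  H: 3
  I: 1
  O: 1
Molecular formula: C4H3IO.
  M = 4(12.011) + 3(1.008) + 126.904 + 15.999
    = 48.044 + 3.024 + 126.904 + 15.999 = 193.971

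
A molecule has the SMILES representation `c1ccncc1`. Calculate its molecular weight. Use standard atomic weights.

79.10 g/mol

Atom tally by fragment:
  pyridine ring core → C:5 H:5 N:1
Element totals:
  C: 5
  H: 5
  N: 1
Molecular formula: C5H5N.
  M = 5(12.011) + 5(1.008) + 14.007
    = 60.055 + 5.040 + 14.007 = 79.102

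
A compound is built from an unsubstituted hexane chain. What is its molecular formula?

C6H14

Atom tally by fragment:
  CH3 → C:1 H:3
  CH2 → C:1 H:2
  CH2 → C:1 H:2
  CH2 → C:1 H:2
  CH2 → C:1 H:2
  CH3 → C:1 H:3
Element totals:
  C: 6
  H: 14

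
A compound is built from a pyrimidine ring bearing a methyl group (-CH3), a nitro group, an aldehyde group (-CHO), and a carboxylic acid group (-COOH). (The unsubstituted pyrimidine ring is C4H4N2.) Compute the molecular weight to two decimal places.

Atom tally by fragment:
  pyrimidine ring core → C:4 H:4 N:2
  (− 4 ring H displaced by substituents)
  + CH3 → C:1 H:3
  + NO2 → N:1 O:2
  + CHO → C:1 H:1 O:1
  + COOH → C:1 H:1 O:2
Element totals:
  C: 7
  H: 5
  N: 3
  O: 5
Molecular formula: C7H5N3O5.
  M = 7(12.011) + 5(1.008) + 3(14.007) + 5(15.999)
    = 84.077 + 5.040 + 42.021 + 79.995 = 211.133

211.13 g/mol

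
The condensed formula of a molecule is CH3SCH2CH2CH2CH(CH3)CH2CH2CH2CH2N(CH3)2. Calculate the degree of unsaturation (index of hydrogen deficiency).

Atom tally by fragment:
  CH3SCH2 → C:2 H:5 S:1
  CH2 → C:1 H:2
  CH2 → C:1 H:2
  CH(CH3) → C:2 H:4
  CH2 → C:1 H:2
  CH2 → C:1 H:2
  CH2 → C:1 H:2
  CH2N(CH3)2 → C:3 H:8 N:1
Element totals:
  C: 12
  H: 27
  N: 1
  S: 1
Molecular formula: C12H27NS.
DoU = (2C + 2 + N − H − X) / 2 = (2·12 + 2 + 1 − 27 − 0) / 2 = 0.

0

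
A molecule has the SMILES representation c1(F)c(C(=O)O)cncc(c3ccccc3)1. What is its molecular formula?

C12H8FNO2

Atom tally by fragment:
  pyridine ring core → C:5 H:5 N:1
  (− 3 ring H displaced by substituents)
  + F → F:1
  + COOH → C:1 H:1 O:2
  + C6H5 → C:6 H:5
Element totals:
  C: 12
  H: 8
  F: 1
  N: 1
  O: 2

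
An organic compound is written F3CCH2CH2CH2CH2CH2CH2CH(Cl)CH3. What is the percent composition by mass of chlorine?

Element totals:
  C: 9
  H: 16
  Cl: 1
  F: 3
Molecular formula: C9H16ClF3.
Molar mass = 216.671 g/mol.
Mass from Cl: 1 × 35.45 = 35.450 g/mol.
%Cl = 35.450 / 216.671 × 100 = 16.36%.

16.36%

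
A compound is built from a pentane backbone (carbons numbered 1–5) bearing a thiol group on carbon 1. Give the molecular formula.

C5H12S

Atom tally by fragment:
  HSCH2 → C:1 H:3 S:1
  CH2 → C:1 H:2
  CH2 → C:1 H:2
  CH2 → C:1 H:2
  CH3 → C:1 H:3
Element totals:
  C: 5
  H: 12
  S: 1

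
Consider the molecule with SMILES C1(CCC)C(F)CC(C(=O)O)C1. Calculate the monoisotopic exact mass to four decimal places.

174.1056

Atom tally by fragment:
  cyclopentane ring core → C:5 H:10
  (− 3 ring H displaced by substituents)
  + CH2CH2CH3 → C:3 H:7
  + F → F:1
  + COOH → C:1 H:1 O:2
Element totals:
  C: 9
  H: 15
  F: 1
  O: 2
Molecular formula: C9H15FO2.
  M = 9(12.0) + 15(1.007825) + 18.998403 + 2(15.994915)
    = 108.000000 + 15.117375 + 18.998403 + 31.989830 = 174.105608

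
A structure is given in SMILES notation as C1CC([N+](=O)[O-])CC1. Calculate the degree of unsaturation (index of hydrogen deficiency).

Atom tally by fragment:
  cyclopentane ring core → C:5 H:10
  (− 1 ring H displaced by substituents)
  + NO2 → N:1 O:2
Element totals:
  C: 5
  H: 9
  N: 1
  O: 2
Molecular formula: C5H9NO2.
DoU = (2C + 2 + N − H − X) / 2 = (2·5 + 2 + 1 − 9 − 0) / 2 = 2.

2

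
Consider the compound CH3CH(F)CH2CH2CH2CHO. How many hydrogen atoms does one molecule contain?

Element totals:
  C: 6
  H: 11
  F: 1
  O: 1

11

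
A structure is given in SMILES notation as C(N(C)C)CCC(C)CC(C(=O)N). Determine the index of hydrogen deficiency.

Atom tally by fragment:
  (CH3)2NCH2 → C:3 H:8 N:1
  CH2 → C:1 H:2
  CH2 → C:1 H:2
  CH(CH3) → C:2 H:4
  CH2 → C:1 H:2
  CH2CONH2 → C:2 H:4 O:1 N:1
Element totals:
  C: 10
  H: 22
  N: 2
  O: 1
Molecular formula: C10H22N2O.
DoU = (2C + 2 + N − H − X) / 2 = (2·10 + 2 + 2 − 22 − 0) / 2 = 1.

1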